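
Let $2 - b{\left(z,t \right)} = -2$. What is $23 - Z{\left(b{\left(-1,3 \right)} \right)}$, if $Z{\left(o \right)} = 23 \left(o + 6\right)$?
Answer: $-207$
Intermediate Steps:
$b{\left(z,t \right)} = 4$ ($b{\left(z,t \right)} = 2 - -2 = 2 + 2 = 4$)
$Z{\left(o \right)} = 138 + 23 o$ ($Z{\left(o \right)} = 23 \left(6 + o\right) = 138 + 23 o$)
$23 - Z{\left(b{\left(-1,3 \right)} \right)} = 23 - \left(138 + 23 \cdot 4\right) = 23 - \left(138 + 92\right) = 23 - 230 = -207$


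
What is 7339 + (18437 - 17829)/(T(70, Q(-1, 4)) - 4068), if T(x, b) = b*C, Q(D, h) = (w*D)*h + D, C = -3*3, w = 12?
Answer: 26617945/3627 ≈ 7338.8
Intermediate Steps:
C = -9
Q(D, h) = D + 12*D*h (Q(D, h) = (12*D)*h + D = 12*D*h + D = D + 12*D*h)
T(x, b) = -9*b (T(x, b) = b*(-9) = -9*b)
7339 + (18437 - 17829)/(T(70, Q(-1, 4)) - 4068) = 7339 + (18437 - 17829)/(-(-9)*(1 + 12*4) - 4068) = 7339 + 608/(-(-9)*(1 + 48) - 4068) = 7339 + 608/(-(-9)*49 - 4068) = 7339 + 608/(-9*(-49) - 4068) = 7339 + 608/(441 - 4068) = 7339 + 608/(-3627) = 7339 + 608*(-1/3627) = 7339 - 608/3627 = 26617945/3627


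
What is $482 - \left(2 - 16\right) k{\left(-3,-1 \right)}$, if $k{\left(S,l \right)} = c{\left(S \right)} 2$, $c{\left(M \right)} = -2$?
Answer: $426$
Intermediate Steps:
$k{\left(S,l \right)} = -4$ ($k{\left(S,l \right)} = \left(-2\right) 2 = -4$)
$482 - \left(2 - 16\right) k{\left(-3,-1 \right)} = 482 - \left(2 - 16\right) \left(-4\right) = 482 - \left(-14\right) \left(-4\right) = 482 - 56 = 426$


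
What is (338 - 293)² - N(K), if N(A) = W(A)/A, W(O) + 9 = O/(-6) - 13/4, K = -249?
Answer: 672339/332 ≈ 2025.1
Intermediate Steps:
W(O) = -49/4 - O/6 (W(O) = -9 + (O/(-6) - 13/4) = -9 + (O*(-⅙) - 13*¼) = -9 + (-O/6 - 13/4) = -9 + (-13/4 - O/6) = -49/4 - O/6)
N(A) = (-49/4 - A/6)/A
(338 - 293)² - N(K) = (338 - 293)² - (-147 - 2*(-249))/(12*(-249)) = 45² - (-1)*(-147 + 498)/(12*249) = 2025 - (-1)*351/(12*249) = 2025 - 1*(-39/332) = 2025 + 39/332 = 672339/332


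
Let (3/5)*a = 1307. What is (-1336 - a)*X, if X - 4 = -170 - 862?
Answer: 10838204/3 ≈ 3.6127e+6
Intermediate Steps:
a = 6535/3 (a = (5/3)*1307 = 6535/3 ≈ 2178.3)
X = -1028 (X = 4 + (-170 - 862) = 4 - 1032 = -1028)
(-1336 - a)*X = (-1336 - 1*6535/3)*(-1028) = (-1336 - 6535/3)*(-1028) = -10543/3*(-1028) = 10838204/3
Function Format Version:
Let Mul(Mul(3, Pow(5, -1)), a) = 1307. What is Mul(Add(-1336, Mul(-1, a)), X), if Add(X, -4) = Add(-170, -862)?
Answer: Rational(10838204, 3) ≈ 3.6127e+6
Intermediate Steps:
a = Rational(6535, 3) (a = Mul(Rational(5, 3), 1307) = Rational(6535, 3) ≈ 2178.3)
X = -1028 (X = Add(4, Add(-170, -862)) = Add(4, -1032) = -1028)
Mul(Add(-1336, Mul(-1, a)), X) = Mul(Add(-1336, Mul(-1, Rational(6535, 3))), -1028) = Mul(Add(-1336, Rational(-6535, 3)), -1028) = Mul(Rational(-10543, 3), -1028) = Rational(10838204, 3)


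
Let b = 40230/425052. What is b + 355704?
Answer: 8399596491/23614 ≈ 3.5570e+5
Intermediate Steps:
b = 2235/23614 (b = 40230*(1/425052) = 2235/23614 ≈ 0.094647)
b + 355704 = 2235/23614 + 355704 = 8399596491/23614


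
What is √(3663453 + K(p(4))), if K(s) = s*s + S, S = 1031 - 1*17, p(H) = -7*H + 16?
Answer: 3*√407179 ≈ 1914.3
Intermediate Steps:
p(H) = 16 - 7*H
S = 1014 (S = 1031 - 17 = 1014)
K(s) = 1014 + s² (K(s) = s*s + 1014 = s² + 1014 = 1014 + s²)
√(3663453 + K(p(4))) = √(3663453 + (1014 + (16 - 7*4)²)) = √(3663453 + (1014 + (16 - 28)²)) = √(3663453 + (1014 + (-12)²)) = √(3663453 + (1014 + 144)) = √(3663453 + 1158) = √3664611 = 3*√407179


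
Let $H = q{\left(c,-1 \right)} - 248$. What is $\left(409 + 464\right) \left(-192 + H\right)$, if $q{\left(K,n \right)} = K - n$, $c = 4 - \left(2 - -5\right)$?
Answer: $-385866$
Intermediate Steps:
$c = -3$ ($c = 4 - \left(2 + 5\right) = 4 - 7 = -3$)
$H = -250$ ($H = \left(-3 - -1\right) - 248 = \left(-3 + 1\right) - 248 = -2 - 248 = -250$)
$\left(409 + 464\right) \left(-192 + H\right) = \left(409 + 464\right) \left(-192 - 250\right) = 873 \left(-442\right) = -385866$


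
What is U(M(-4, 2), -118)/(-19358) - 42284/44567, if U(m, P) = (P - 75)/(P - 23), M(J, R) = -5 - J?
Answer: -115421849183/121644646026 ≈ -0.94884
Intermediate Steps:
U(m, P) = (-75 + P)/(-23 + P)
U(M(-4, 2), -118)/(-19358) - 42284/44567 = ((-75 - 118)/(-23 - 118))/(-19358) - 42284/44567 = (-193/(-141))*(-1/19358) - 42284*1/44567 = -1/141*(-193)*(-1/19358) - 42284/44567 = (193/141)*(-1/19358) - 42284/44567 = -193/2729478 - 42284/44567 = -115421849183/121644646026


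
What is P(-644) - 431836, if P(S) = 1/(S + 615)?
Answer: -12523245/29 ≈ -4.3184e+5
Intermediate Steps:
P(S) = 1/(615 + S)
P(-644) - 431836 = 1/(615 - 644) - 431836 = 1/(-29) - 431836 = -1/29 - 431836 = -12523245/29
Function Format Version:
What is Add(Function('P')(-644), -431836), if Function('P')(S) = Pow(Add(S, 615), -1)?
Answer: Rational(-12523245, 29) ≈ -4.3184e+5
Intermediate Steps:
Function('P')(S) = Pow(Add(615, S), -1)
Add(Function('P')(-644), -431836) = Add(Pow(Add(615, -644), -1), -431836) = Add(Pow(-29, -1), -431836) = Add(Rational(-1, 29), -431836) = Rational(-12523245, 29)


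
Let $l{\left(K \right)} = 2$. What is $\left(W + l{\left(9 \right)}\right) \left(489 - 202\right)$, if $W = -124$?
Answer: $-35014$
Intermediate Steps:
$\left(W + l{\left(9 \right)}\right) \left(489 - 202\right) = \left(-124 + 2\right) \left(489 - 202\right) = \left(-122\right) 287 = -35014$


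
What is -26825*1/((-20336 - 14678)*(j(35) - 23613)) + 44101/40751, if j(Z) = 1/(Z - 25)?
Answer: 182304116954828/168460982832653 ≈ 1.0822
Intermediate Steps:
j(Z) = 1/(-25 + Z)
-26825*1/((-20336 - 14678)*(j(35) - 23613)) + 44101/40751 = -26825*1/((-20336 - 14678)*(1/(-25 + 35) - 23613)) + 44101/40751 = -26825*(-1/(35014*(1/10 - 23613))) + 44101*(1/40751) = -26825*(-1/(35014*(⅒ - 23613))) + 44101/40751 = -26825/((-35014*(-236129/10))) + 44101/40751 = -26825/4133910403/5 + 44101/40751 = -26825*5/4133910403 + 44101/40751 = -134125/4133910403 + 44101/40751 = 182304116954828/168460982832653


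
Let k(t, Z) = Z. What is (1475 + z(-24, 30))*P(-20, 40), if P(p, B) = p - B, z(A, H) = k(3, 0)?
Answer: -88500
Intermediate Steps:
z(A, H) = 0
(1475 + z(-24, 30))*P(-20, 40) = (1475 + 0)*(-20 - 1*40) = 1475*(-20 - 40) = 1475*(-60) = -88500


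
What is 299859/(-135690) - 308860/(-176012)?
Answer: -905797409/1990255690 ≈ -0.45512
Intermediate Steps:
299859/(-135690) - 308860/(-176012) = 299859*(-1/135690) - 308860*(-1/176012) = -99953/45230 + 77215/44003 = -905797409/1990255690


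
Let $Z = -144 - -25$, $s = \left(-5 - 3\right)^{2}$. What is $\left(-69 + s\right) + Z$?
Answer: $-124$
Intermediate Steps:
$s = 64$ ($s = \left(-8\right)^{2} = 64$)
$Z = -119$ ($Z = -144 + 25 = -119$)
$\left(-69 + s\right) + Z = \left(-69 + 64\right) - 119 = -5 - 119 = -124$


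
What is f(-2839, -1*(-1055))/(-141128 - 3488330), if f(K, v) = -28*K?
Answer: -5678/259247 ≈ -0.021902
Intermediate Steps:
f(-2839, -1*(-1055))/(-141128 - 3488330) = (-28*(-2839))/(-141128 - 3488330) = 79492/(-3629458) = 79492*(-1/3629458) = -5678/259247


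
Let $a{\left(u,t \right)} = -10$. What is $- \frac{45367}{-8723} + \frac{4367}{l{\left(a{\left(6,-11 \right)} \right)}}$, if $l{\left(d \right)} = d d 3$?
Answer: $\frac{51703441}{2616900} \approx 19.758$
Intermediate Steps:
$l{\left(d \right)} = 3 d^{2}$ ($l{\left(d \right)} = d^{2} \cdot 3 = 3 d^{2}$)
$- \frac{45367}{-8723} + \frac{4367}{l{\left(a{\left(6,-11 \right)} \right)}} = - \frac{45367}{-8723} + \frac{4367}{3 \left(-10\right)^{2}} = \left(-45367\right) \left(- \frac{1}{8723}\right) + \frac{4367}{3 \cdot 100} = \frac{45367}{8723} + \frac{4367}{300} = \frac{51703441}{2616900}$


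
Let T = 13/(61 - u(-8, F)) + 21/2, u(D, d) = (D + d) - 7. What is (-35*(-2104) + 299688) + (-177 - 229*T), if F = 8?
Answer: 25207785/68 ≈ 3.7070e+5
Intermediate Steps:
u(D, d) = -7 + D + d
T = 727/68 (T = 13/(61 - (-7 - 8 + 8)) + 21/2 = 13/(61 - 1*(-7)) + 21*(1/2) = 13/(61 + 7) + 21/2 = 13/68 + 21/2 = 727/68 ≈ 10.691)
(-35*(-2104) + 299688) + (-177 - 229*T) = (-35*(-2104) + 299688) + (-177 - 229*727/68) = (73640 + 299688) + (-177 - 166483/68) = 373328 - 178519/68 = 25207785/68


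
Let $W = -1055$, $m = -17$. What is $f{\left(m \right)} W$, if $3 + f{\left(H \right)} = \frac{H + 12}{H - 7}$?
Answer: $\frac{70685}{24} \approx 2945.2$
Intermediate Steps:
$f{\left(H \right)} = -3 + \frac{12 + H}{-7 + H}$ ($f{\left(H \right)} = -3 + \frac{H + 12}{H - 7} = -3 + \frac{12 + H}{-7 + H}$)
$f{\left(m \right)} W = \frac{33 - -34}{-7 - 17} \left(-1055\right) = \frac{33 + 34}{-24} \left(-1055\right) = \left(- \frac{1}{24}\right) 67 \left(-1055\right) = \left(- \frac{67}{24}\right) \left(-1055\right) = \frac{70685}{24}$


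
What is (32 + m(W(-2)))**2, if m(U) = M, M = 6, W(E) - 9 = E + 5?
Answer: 1444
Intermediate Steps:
W(E) = 14 + E (W(E) = 9 + (E + 5) = 9 + (5 + E) = 14 + E)
m(U) = 6
(32 + m(W(-2)))**2 = (32 + 6)**2 = 38**2 = 1444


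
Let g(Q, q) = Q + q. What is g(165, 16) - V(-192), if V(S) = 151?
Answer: 30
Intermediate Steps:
g(165, 16) - V(-192) = (165 + 16) - 1*151 = 181 - 151 = 30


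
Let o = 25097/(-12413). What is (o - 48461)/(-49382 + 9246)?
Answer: 300785745/249104084 ≈ 1.2075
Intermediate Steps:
o = -25097/12413 (o = 25097*(-1/12413) = -25097/12413 ≈ -2.0218)
(o - 48461)/(-49382 + 9246) = (-25097/12413 - 48461)/(-49382 + 9246) = -601571490/12413/(-40136) = -601571490/12413*(-1/40136) = 300785745/249104084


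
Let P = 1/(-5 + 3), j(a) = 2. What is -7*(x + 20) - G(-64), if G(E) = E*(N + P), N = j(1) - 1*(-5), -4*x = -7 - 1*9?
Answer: 248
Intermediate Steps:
x = 4 (x = -(-7 - 1*9)/4 = -(-7 - 9)/4 = -1/4*(-16) = 4)
P = -1/2 (P = 1/(-2) = -1/2 ≈ -0.50000)
N = 7 (N = 2 - 1*(-5) = 2 + 5 = 7)
G(E) = 13*E/2 (G(E) = E*(7 - 1/2) = E*(13/2) = 13*E/2)
-7*(x + 20) - G(-64) = -7*(4 + 20) - 13*(-64)/2 = -7*24 - 1*(-416) = -168 + 416 = 248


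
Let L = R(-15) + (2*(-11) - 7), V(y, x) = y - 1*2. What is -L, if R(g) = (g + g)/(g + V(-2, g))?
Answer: 521/19 ≈ 27.421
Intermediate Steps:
V(y, x) = -2 + y (V(y, x) = y - 2 = -2 + y)
R(g) = 2*g/(-4 + g) (R(g) = (g + g)/(g + (-2 - 2)) = (2*g)/(g - 4) = (2*g)/(-4 + g) = 2*g/(-4 + g))
L = -521/19 (L = 2*(-15)/(-4 - 15) + (2*(-11) - 7) = 2*(-15)/(-19) + (-22 - 7) = 2*(-15)*(-1/19) - 29 = 30/19 - 29 = -521/19 ≈ -27.421)
-L = -1*(-521/19) = 521/19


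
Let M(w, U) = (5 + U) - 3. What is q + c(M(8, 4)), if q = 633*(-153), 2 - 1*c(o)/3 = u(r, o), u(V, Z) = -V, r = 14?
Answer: -96801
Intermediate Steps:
M(w, U) = 2 + U
c(o) = 48 (c(o) = 6 - (-3)*14 = 6 - 3*(-14) = 6 + 42 = 48)
q = -96849
q + c(M(8, 4)) = -96849 + 48 = -96801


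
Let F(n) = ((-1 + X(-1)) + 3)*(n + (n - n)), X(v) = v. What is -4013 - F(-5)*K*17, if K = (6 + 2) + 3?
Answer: -3078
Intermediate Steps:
K = 11 (K = 8 + 3 = 11)
F(n) = n (F(n) = ((-1 - 1) + 3)*(n + (n - n)) = (-2 + 3)*(n + 0) = 1*n = n)
-4013 - F(-5)*K*17 = -4013 - (-5*11)*17 = -4013 - (-55)*17 = -4013 - 1*(-935) = -4013 + 935 = -3078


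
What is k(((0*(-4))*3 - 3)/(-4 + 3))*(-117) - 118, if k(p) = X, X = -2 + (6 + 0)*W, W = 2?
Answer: -1288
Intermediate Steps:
X = 10 (X = -2 + (6 + 0)*2 = -2 + 6*2 = -2 + 12 = 10)
k(p) = 10
k(((0*(-4))*3 - 3)/(-4 + 3))*(-117) - 118 = 10*(-117) - 118 = -1170 - 118 = -1288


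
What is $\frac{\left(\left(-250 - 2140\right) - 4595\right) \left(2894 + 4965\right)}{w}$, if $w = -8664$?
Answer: $\frac{54895115}{8664} \approx 6336.0$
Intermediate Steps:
$\frac{\left(\left(-250 - 2140\right) - 4595\right) \left(2894 + 4965\right)}{w} = \frac{\left(\left(-250 - 2140\right) - 4595\right) \left(2894 + 4965\right)}{-8664} = \left(-2390 - 4595\right) 7859 \left(- \frac{1}{8664}\right) = \left(-6985\right) 7859 \left(- \frac{1}{8664}\right) = \left(-54895115\right) \left(- \frac{1}{8664}\right) = \frac{54895115}{8664}$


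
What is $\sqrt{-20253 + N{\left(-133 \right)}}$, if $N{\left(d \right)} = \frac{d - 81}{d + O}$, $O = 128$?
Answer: $\frac{i \sqrt{505255}}{5} \approx 142.16 i$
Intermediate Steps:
$N{\left(d \right)} = \frac{-81 + d}{128 + d}$ ($N{\left(d \right)} = \frac{d - 81}{d + 128} = \frac{-81 + d}{128 + d}$)
$\sqrt{-20253 + N{\left(-133 \right)}} = \sqrt{-20253 + \frac{-81 - 133}{128 - 133}} = \sqrt{-20253 + \frac{1}{-5} \left(-214\right)} = \sqrt{-20253 - - \frac{214}{5}} = \sqrt{-20253 + \frac{214}{5}} = \sqrt{- \frac{101051}{5}} = \frac{i \sqrt{505255}}{5}$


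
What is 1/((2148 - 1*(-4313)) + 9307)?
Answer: 1/15768 ≈ 6.3420e-5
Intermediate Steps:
1/((2148 - 1*(-4313)) + 9307) = 1/((2148 + 4313) + 9307) = 1/(6461 + 9307) = 1/15768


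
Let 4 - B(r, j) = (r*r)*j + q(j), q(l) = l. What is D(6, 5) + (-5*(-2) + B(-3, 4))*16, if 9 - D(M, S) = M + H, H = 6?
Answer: -419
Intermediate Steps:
B(r, j) = 4 - j - j*r² (B(r, j) = 4 - ((r*r)*j + j) = 4 - (r²*j + j) = 4 - (j*r² + j) = 4 - (j + j*r²) = 4 + (-j - j*r²) = 4 - j - j*r²)
D(M, S) = 3 - M (D(M, S) = 9 - (M + 6) = 9 - (6 + M) = 9 + (-6 - M) = 3 - M)
D(6, 5) + (-5*(-2) + B(-3, 4))*16 = (3 - 1*6) + (-5*(-2) + (4 - 1*4 - 1*4*(-3)²))*16 = (3 - 6) + (10 + (4 - 4 - 1*4*9))*16 = -3 + (10 + (4 - 4 - 36))*16 = -3 + (10 - 36)*16 = -3 - 26*16 = -3 - 416 = -419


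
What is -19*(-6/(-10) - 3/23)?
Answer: -1026/115 ≈ -8.9217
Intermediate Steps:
-19*(-6/(-10) - 3/23) = -19*(-6*(-⅒) - 3*1/23) = -19*(⅗ - 3/23) = -19*54/115 = -1026/115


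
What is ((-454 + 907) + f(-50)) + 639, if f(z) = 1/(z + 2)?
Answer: 52415/48 ≈ 1092.0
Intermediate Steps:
f(z) = 1/(2 + z)
((-454 + 907) + f(-50)) + 639 = ((-454 + 907) + 1/(2 - 50)) + 639 = (453 + 1/(-48)) + 639 = (453 - 1/48) + 639 = 21743/48 + 639 = 52415/48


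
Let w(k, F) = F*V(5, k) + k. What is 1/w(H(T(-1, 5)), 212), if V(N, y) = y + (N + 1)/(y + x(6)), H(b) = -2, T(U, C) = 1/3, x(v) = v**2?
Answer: -17/6606 ≈ -0.0025734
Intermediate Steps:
T(U, C) = 1/3 (T(U, C) = 1*(1/3) = 1/3)
V(N, y) = y + (1 + N)/(36 + y) (V(N, y) = y + (N + 1)/(y + 6**2) = y + (1 + N)/(y + 36) = y + (1 + N)/(36 + y))
w(k, F) = k + F*(6 + k**2 + 36*k)/(36 + k) (w(k, F) = F*((1 + 5 + k**2 + 36*k)/(36 + k)) + k = F*((6 + k**2 + 36*k)/(36 + k)) + k = F*(6 + k**2 + 36*k)/(36 + k) + k = k + F*(6 + k**2 + 36*k)/(36 + k))
1/w(H(T(-1, 5)), 212) = 1/((212*(6 + (-2)**2 + 36*(-2)) - 2*(36 - 2))/(36 - 2)) = 1/((212*(6 + 4 - 72) - 2*34)/34) = 1/((212*(-62) - 68)/34) = 1/((-13144 - 68)/34) = 1/((1/34)*(-13212)) = 1/(-6606/17) = -17/6606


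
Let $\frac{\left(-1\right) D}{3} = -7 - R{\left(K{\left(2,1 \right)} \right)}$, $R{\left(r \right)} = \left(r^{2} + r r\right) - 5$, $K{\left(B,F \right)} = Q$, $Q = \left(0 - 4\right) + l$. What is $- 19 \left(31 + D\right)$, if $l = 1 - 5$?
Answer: $-7999$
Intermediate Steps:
$l = -4$
$Q = -8$ ($Q = \left(0 - 4\right) - 4 = -4 - 4 = -8$)
$K{\left(B,F \right)} = -8$
$R{\left(r \right)} = -5 + 2 r^{2}$ ($R{\left(r \right)} = \left(r^{2} + r^{2}\right) - 5 = 2 r^{2} - 5 = -5 + 2 r^{2}$)
$D = 390$ ($D = - 3 \left(-7 - \left(-5 + 2 \left(-8\right)^{2}\right)\right) = - 3 \left(-7 - \left(-5 + 2 \cdot 64\right)\right) = - 3 \left(-7 - \left(-5 + 128\right)\right) = - 3 \left(-7 - 123\right) = \left(-3\right) \left(-130\right) = 390$)
$- 19 \left(31 + D\right) = - 19 \left(31 + 390\right) = \left(-19\right) 421 = -7999$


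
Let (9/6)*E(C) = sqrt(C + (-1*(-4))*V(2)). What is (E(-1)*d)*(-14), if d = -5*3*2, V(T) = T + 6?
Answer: 280*sqrt(31) ≈ 1559.0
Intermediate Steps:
V(T) = 6 + T
d = -30 (d = -15*2 = -30)
E(C) = 2*sqrt(32 + C)/3 (E(C) = 2*sqrt(C + (-1*(-4))*(6 + 2))/3 = 2*sqrt(C + 4*8)/3 = 2*sqrt(C + 32)/3 = 2*sqrt(32 + C)/3)
(E(-1)*d)*(-14) = ((2*sqrt(32 - 1)/3)*(-30))*(-14) = ((2*sqrt(31)/3)*(-30))*(-14) = -20*sqrt(31)*(-14) = 280*sqrt(31)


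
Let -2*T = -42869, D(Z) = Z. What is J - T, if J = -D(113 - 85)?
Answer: -42925/2 ≈ -21463.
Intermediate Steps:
T = 42869/2 (T = -½*(-42869) = 42869/2 ≈ 21435.)
J = -28 (J = -(113 - 85) = -1*28 = -28)
J - T = -28 - 1*42869/2 = -28 - 42869/2 = -42925/2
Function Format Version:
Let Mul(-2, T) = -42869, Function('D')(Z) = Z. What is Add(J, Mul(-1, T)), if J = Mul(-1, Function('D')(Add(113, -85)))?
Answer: Rational(-42925, 2) ≈ -21463.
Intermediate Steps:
T = Rational(42869, 2) (T = Mul(Rational(-1, 2), -42869) = Rational(42869, 2) ≈ 21435.)
J = -28 (J = Mul(-1, Add(113, -85)) = Mul(-1, 28) = -28)
Add(J, Mul(-1, T)) = Add(-28, Mul(-1, Rational(42869, 2))) = Add(-28, Rational(-42869, 2)) = Rational(-42925, 2)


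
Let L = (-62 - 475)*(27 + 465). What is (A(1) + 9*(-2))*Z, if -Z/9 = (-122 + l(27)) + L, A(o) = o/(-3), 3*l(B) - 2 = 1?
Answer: -43613625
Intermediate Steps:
l(B) = 1 (l(B) = ⅔ + (⅓)*1 = ⅔ + ⅓ = 1)
L = -264204 (L = -537*492 = -264204)
A(o) = -o/3 (A(o) = o*(-⅓) = -o/3)
Z = 2378925 (Z = -9*((-122 + 1) - 264204) = -9*(-121 - 264204) = -9*(-264325) = 2378925)
(A(1) + 9*(-2))*Z = (-⅓*1 + 9*(-2))*2378925 = (-⅓ - 18)*2378925 = -55/3*2378925 = -43613625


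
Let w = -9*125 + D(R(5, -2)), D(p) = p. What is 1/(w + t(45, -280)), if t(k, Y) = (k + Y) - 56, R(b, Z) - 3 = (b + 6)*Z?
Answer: -1/1435 ≈ -0.00069686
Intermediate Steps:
R(b, Z) = 3 + Z*(6 + b) (R(b, Z) = 3 + (b + 6)*Z = 3 + (6 + b)*Z = 3 + Z*(6 + b))
t(k, Y) = -56 + Y + k (t(k, Y) = (Y + k) - 56 = -56 + Y + k)
w = -1144 (w = -9*125 + (3 + 6*(-2) - 2*5) = -1125 + (3 - 12 - 10) = -1125 - 19 = -1144)
1/(w + t(45, -280)) = 1/(-1144 + (-56 - 280 + 45)) = 1/(-1144 - 291) = 1/(-1435) = -1/1435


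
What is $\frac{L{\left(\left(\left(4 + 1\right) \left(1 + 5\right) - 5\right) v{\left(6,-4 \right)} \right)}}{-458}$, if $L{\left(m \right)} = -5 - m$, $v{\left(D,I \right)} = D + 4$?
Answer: $\frac{255}{458} \approx 0.55677$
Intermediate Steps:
$v{\left(D,I \right)} = 4 + D$
$\frac{L{\left(\left(\left(4 + 1\right) \left(1 + 5\right) - 5\right) v{\left(6,-4 \right)} \right)}}{-458} = \frac{-5 - \left(\left(4 + 1\right) \left(1 + 5\right) - 5\right) \left(4 + 6\right)}{-458} = \left(-5 - \left(5 \cdot 6 - 5\right) 10\right) \left(- \frac{1}{458}\right) = \left(-5 - \left(30 - 5\right) 10\right) \left(- \frac{1}{458}\right) = \left(-5 - 25 \cdot 10\right) \left(- \frac{1}{458}\right) = \left(-5 - 250\right) \left(- \frac{1}{458}\right) = \left(-255\right) \left(- \frac{1}{458}\right) = \frac{255}{458}$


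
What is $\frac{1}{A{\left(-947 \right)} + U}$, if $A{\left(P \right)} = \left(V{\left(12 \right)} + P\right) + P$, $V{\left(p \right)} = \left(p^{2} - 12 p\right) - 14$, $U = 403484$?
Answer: $\frac{1}{401576} \approx 2.4902 \cdot 10^{-6}$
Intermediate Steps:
$V{\left(p \right)} = -14 + p^{2} - 12 p$
$A{\left(P \right)} = -14 + 2 P$ ($A{\left(P \right)} = \left(\left(-14 + 12^{2} - 144\right) + P\right) + P = \left(\left(-14 + 144 - 144\right) + P\right) + P = \left(-14 + P\right) + P = -14 + 2 P$)
$\frac{1}{A{\left(-947 \right)} + U} = \frac{1}{\left(-14 + 2 \left(-947\right)\right) + 403484} = \frac{1}{\left(-14 - 1894\right) + 403484} = \frac{1}{-1908 + 403484} = \frac{1}{401576}$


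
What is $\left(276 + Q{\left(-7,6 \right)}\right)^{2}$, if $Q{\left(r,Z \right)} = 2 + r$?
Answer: $73441$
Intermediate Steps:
$\left(276 + Q{\left(-7,6 \right)}\right)^{2} = \left(276 + \left(2 - 7\right)\right)^{2} = \left(276 - 5\right)^{2} = 271^{2} = 73441$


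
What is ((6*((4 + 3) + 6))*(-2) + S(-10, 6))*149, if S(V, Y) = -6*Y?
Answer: -28608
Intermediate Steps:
((6*((4 + 3) + 6))*(-2) + S(-10, 6))*149 = ((6*((4 + 3) + 6))*(-2) - 6*6)*149 = ((6*(7 + 6))*(-2) - 36)*149 = ((6*13)*(-2) - 36)*149 = (78*(-2) - 36)*149 = (-156 - 36)*149 = -192*149 = -28608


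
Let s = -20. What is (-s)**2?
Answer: 400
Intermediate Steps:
(-s)**2 = (-1*(-20))**2 = 20**2 = 400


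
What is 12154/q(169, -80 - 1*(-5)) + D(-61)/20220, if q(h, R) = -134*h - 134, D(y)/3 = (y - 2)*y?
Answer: 281279/7676860 ≈ 0.036640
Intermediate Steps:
D(y) = 3*y*(-2 + y) (D(y) = 3*((y - 2)*y) = 3*((-2 + y)*y) = 3*(y*(-2 + y)) = 3*y*(-2 + y))
q(h, R) = -134 - 134*h
12154/q(169, -80 - 1*(-5)) + D(-61)/20220 = 12154/(-134 - 134*169) + (3*(-61)*(-2 - 61))/20220 = 12154/(-134 - 22646) + (3*(-61)*(-63))*(1/20220) = 12154/(-22780) + 11529*(1/20220) = 12154*(-1/22780) + 3843/6740 = -6077/11390 + 3843/6740 = 281279/7676860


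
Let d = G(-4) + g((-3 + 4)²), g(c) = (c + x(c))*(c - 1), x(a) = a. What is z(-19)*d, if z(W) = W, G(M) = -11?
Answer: 209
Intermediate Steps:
g(c) = 2*c*(-1 + c) (g(c) = (c + c)*(c - 1) = (2*c)*(-1 + c) = 2*c*(-1 + c))
d = -11 (d = -11 + 2*(-3 + 4)²*(-1 + (-3 + 4)²) = -11 + 2*1²*(-1 + 1²) = -11 + 2*1*(-1 + 1) = -11 + 2*1*0 = -11 + 0 = -11)
z(-19)*d = -19*(-11) = 209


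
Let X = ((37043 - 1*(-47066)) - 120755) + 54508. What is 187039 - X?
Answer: 169177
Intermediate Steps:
X = 17862 (X = ((37043 + 47066) - 120755) + 54508 = (84109 - 120755) + 54508 = -36646 + 54508 = 17862)
187039 - X = 187039 - 1*17862 = 187039 - 17862 = 169177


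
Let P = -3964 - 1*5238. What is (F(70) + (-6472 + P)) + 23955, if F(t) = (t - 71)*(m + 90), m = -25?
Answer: 8216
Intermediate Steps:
P = -9202 (P = -3964 - 5238 = -9202)
F(t) = -4615 + 65*t (F(t) = (t - 71)*(-25 + 90) = (-71 + t)*65 = -4615 + 65*t)
(F(70) + (-6472 + P)) + 23955 = ((-4615 + 65*70) + (-6472 - 9202)) + 23955 = ((-4615 + 4550) - 15674) + 23955 = (-65 - 15674) + 23955 = -15739 + 23955 = 8216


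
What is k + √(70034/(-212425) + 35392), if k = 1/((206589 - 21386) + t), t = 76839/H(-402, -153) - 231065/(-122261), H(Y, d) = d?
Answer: 6235311/1151678616455 + √63881088084302/42485 ≈ 188.13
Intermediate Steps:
t = -3119686678/6235311 (t = 76839/(-153) - 231065/(-122261) = 76839*(-1/153) - 231065*(-1/122261) = -25613/51 + 231065/122261 = -3119686678/6235311 ≈ -500.33)
k = 6235311/1151678616455 (k = 1/((206589 - 21386) - 3119686678/6235311) = 1/(185203 - 3119686678/6235311) = 1/(1151678616455/6235311) = 6235311/1151678616455 ≈ 5.4141e-6)
k + √(70034/(-212425) + 35392) = 6235311/1151678616455 + √(70034/(-212425) + 35392) = 6235311/1151678616455 + √(70034*(-1/212425) + 35392) = 6235311/1151678616455 + √(-70034/212425 + 35392) = 6235311/1151678616455 + √(7518075566/212425) = 6235311/1151678616455 + √63881088084302/42485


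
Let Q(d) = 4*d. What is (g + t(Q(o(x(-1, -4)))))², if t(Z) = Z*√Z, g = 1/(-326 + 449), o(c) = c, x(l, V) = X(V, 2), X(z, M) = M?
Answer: 7746049/15129 + 32*√2/123 ≈ 512.37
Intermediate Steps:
x(l, V) = 2
g = 1/123 ≈ 0.0081301
t(Z) = Z^(3/2)
(g + t(Q(o(x(-1, -4)))))² = (1/123 + (4*2)^(3/2))² = (1/123 + 8^(3/2))² = (1/123 + 16*√2)²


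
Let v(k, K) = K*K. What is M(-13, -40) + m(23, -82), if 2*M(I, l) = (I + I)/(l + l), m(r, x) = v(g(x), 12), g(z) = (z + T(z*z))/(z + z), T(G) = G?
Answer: 11533/80 ≈ 144.16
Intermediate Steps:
g(z) = (z + z²)/(2*z) (g(z) = (z + z*z)/(z + z) = (z + z²)/((2*z)) = (z + z²)*(1/(2*z)) = (z + z²)/(2*z))
v(k, K) = K²
m(r, x) = 144 (m(r, x) = 12² = 144)
M(I, l) = I/(2*l) (M(I, l) = ((I + I)/(l + l))/2 = ((2*I)/((2*l)))/2 = ((2*I)*(1/(2*l)))/2 = (I/l)/2 = I/(2*l))
M(-13, -40) + m(23, -82) = (½)*(-13)/(-40) + 144 = (½)*(-13)*(-1/40) + 144 = 13/80 + 144 = 11533/80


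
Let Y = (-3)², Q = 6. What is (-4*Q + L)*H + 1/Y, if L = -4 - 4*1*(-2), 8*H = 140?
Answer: -3149/9 ≈ -349.89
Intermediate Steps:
H = 35/2 (H = (⅛)*140 = 35/2 ≈ 17.500)
Y = 9
L = 4 (L = -4 - 4*(-2) = -4 + 8 = 4)
(-4*Q + L)*H + 1/Y = (-4*6 + 4)*(35/2) + 1/9 = (-24 + 4)*(35/2) + ⅑ = -20*35/2 + ⅑ = -350 + ⅑ = -3149/9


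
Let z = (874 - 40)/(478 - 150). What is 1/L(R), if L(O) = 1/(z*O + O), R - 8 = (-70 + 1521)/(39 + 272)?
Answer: 2288559/51004 ≈ 44.870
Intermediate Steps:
R = 3939/311 (R = 8 + (-70 + 1521)/(39 + 272) = 8 + 1451/311 = 3939/311 ≈ 12.666)
z = 417/164 (z = 834/328 = 834*(1/328) = 417/164 ≈ 2.5427)
L(O) = 164/(581*O) (L(O) = 1/(417*O/164 + O) = 1/(581*O/164) = 164/(581*O))
1/L(R) = 1/(164/(581*(3939/311))) = 1/((164/581)*(311/3939)) = 1/(51004/2288559) = 2288559/51004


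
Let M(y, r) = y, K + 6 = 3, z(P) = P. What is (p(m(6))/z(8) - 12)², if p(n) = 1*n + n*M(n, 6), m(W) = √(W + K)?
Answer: 2163/16 - 93*√3/32 ≈ 130.15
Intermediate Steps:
K = -3 (K = -6 + 3 = -3)
m(W) = √(-3 + W) (m(W) = √(W - 3) = √(-3 + W))
p(n) = n + n² (p(n) = 1*n + n*n = n + n²)
(p(m(6))/z(8) - 12)² = ((√(-3 + 6)*(1 + √(-3 + 6)))/8 - 12)² = ((√3*(1 + √3))*(⅛) - 12)² = (√3*(1 + √3)/8 - 12)² = (-12 + √3*(1 + √3)/8)²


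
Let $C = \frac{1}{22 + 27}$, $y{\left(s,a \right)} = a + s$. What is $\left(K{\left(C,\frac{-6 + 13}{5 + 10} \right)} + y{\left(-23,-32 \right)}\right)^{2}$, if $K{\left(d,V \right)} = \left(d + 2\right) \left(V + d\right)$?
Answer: $\frac{420501668521}{144120025} \approx 2917.7$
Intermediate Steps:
$C = \frac{1}{49} \approx 0.020408$
$K{\left(d,V \right)} = \left(2 + d\right) \left(V + d\right)$
$\left(K{\left(C,\frac{-6 + 13}{5 + 10} \right)} + y{\left(-23,-32 \right)}\right)^{2} = \left(\left(\left(\frac{1}{49}\right)^{2} + 2 \frac{-6 + 13}{5 + 10} + 2 \cdot \frac{1}{49} + \frac{-6 + 13}{5 + 10} \cdot \frac{1}{49}\right) - 55\right)^{2} = \left(\left(\frac{1}{2401} + 2 \cdot \frac{7}{15} + \frac{2}{49} + \frac{7}{15} \cdot \frac{1}{49}\right) - 55\right)^{2} = \left(\left(\frac{1}{2401} + \frac{14}{15} + \frac{2}{49} + \frac{1}{105}\right) - 55\right)^{2} = \left(\frac{11814}{12005} - 55\right)^{2} = \left(- \frac{648461}{12005}\right)^{2} = \frac{420501668521}{144120025}$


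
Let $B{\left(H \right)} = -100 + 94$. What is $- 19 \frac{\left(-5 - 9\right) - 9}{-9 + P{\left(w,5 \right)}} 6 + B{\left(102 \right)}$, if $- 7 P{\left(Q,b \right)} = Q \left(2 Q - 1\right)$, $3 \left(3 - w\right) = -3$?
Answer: $- \frac{2700}{13} \approx -207.69$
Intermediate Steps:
$w = 4$ ($w = 3 - -1 = 3 + 1 = 4$)
$P{\left(Q,b \right)} = - \frac{Q \left(-1 + 2 Q\right)}{7}$ ($P{\left(Q,b \right)} = - \frac{Q \left(2 Q - 1\right)}{7} = - \frac{Q \left(-1 + 2 Q\right)}{7}$)
$B{\left(H \right)} = -6$
$- 19 \frac{\left(-5 - 9\right) - 9}{-9 + P{\left(w,5 \right)}} 6 + B{\left(102 \right)} = - 19 \frac{\left(-5 - 9\right) - 9}{-9 + \frac{1}{7} \cdot 4 \left(1 - 8\right)} 6 - 6 = - 19 \frac{-14 - 9}{-9 + \frac{1}{7} \cdot 4 \left(1 - 8\right)} 6 - 6 = - 19 \left(- \frac{23}{-9 + \frac{1}{7} \cdot 4 \left(-7\right)}\right) 6 - 6 = - 19 \left(- \frac{23}{-9 - 4}\right) 6 - 6 = - 19 \left(- \frac{23}{-13}\right) 6 - 6 = - 19 \left(\left(-23\right) \left(- \frac{1}{13}\right)\right) 6 - 6 = \left(-19\right) \frac{23}{13} \cdot 6 - 6 = \left(- \frac{437}{13}\right) 6 - 6 = - \frac{2622}{13} - 6 = - \frac{2700}{13}$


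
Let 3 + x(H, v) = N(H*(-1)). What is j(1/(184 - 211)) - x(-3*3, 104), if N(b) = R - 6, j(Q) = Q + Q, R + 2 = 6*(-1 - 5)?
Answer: 1267/27 ≈ 46.926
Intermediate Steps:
R = -38 (R = -2 + 6*(-1 - 5) = -2 + 6*(-6) = -2 - 36 = -38)
j(Q) = 2*Q
N(b) = -44 (N(b) = -38 - 6 = -44)
x(H, v) = -47 (x(H, v) = -3 - 44 = -47)
j(1/(184 - 211)) - x(-3*3, 104) = 2/(184 - 211) - 1*(-47) = 2/(-27) + 47 = 2*(-1/27) + 47 = -2/27 + 47 = 1267/27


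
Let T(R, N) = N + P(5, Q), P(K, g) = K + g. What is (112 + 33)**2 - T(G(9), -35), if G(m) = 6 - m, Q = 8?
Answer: 21047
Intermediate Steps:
T(R, N) = 13 + N (T(R, N) = N + (5 + 8) = N + 13 = 13 + N)
(112 + 33)**2 - T(G(9), -35) = (112 + 33)**2 - (13 - 35) = 145**2 - 1*(-22) = 21025 + 22 = 21047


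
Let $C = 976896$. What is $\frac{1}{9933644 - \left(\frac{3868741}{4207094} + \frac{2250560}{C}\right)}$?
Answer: $\frac{32108541408}{318954716208869185} \approx 1.0067 \cdot 10^{-7}$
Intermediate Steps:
$\frac{1}{9933644 - \left(\frac{3868741}{4207094} + \frac{2250560}{C}\right)} = \frac{1}{9933644 - \left(\frac{35165}{15264} + \frac{3868741}{4207094}\right)} = \frac{1}{9933644 - \frac{103497461567}{32108541408}} = \frac{1}{\frac{318954716208869185}{32108541408}} = \frac{32108541408}{318954716208869185}$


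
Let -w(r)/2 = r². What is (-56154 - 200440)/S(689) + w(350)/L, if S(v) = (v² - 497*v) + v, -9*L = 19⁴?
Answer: 19982669102/1333053509 ≈ 14.990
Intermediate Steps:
w(r) = -2*r²
L = -130321/9 (L = -⅑*19⁴ = -⅑*130321 = -130321/9 ≈ -14480.)
S(v) = v² - 496*v
(-56154 - 200440)/S(689) + w(350)/L = (-56154 - 200440)/((689*(-496 + 689))) + (-2*350²)/(-130321/9) = -256594/(689*193) - 2*122500*(-9/130321) = -256594/132977 - 245000*(-9/130321) = -256594*1/132977 + 2205000/130321 = -19738/10229 + 2205000/130321 = 19982669102/1333053509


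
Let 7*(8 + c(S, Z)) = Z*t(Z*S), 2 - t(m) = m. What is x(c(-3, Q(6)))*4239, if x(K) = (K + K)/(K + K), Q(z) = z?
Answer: 4239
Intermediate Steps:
t(m) = 2 - m
c(S, Z) = -8 + Z*(2 - S*Z)/7 (c(S, Z) = -8 + (Z*(2 - Z*S))/7 = -8 + (Z*(2 - S*Z))/7 = -8 + Z*(2 - S*Z)/7)
x(K) = 1 (x(K) = (2*K)/((2*K)) = (2*K)*(1/(2*K)) = 1)
x(c(-3, Q(6)))*4239 = 1*4239 = 4239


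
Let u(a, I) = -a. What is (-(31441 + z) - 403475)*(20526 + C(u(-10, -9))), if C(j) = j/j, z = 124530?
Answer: -11483748042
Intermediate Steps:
C(j) = 1
(-(31441 + z) - 403475)*(20526 + C(u(-10, -9))) = (-(31441 + 124530) - 403475)*(20526 + 1) = (-1*155971 - 403475)*20527 = (-155971 - 403475)*20527 = -559446*20527 = -11483748042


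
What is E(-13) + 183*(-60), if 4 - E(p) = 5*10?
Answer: -11026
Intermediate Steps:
E(p) = -46 (E(p) = 4 - 5*10 = 4 - 1*50 = 4 - 50 = -46)
E(-13) + 183*(-60) = -46 + 183*(-60) = -46 - 10980 = -11026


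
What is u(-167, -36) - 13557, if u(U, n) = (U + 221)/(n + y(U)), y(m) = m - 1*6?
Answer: -2833467/209 ≈ -13557.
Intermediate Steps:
y(m) = -6 + m (y(m) = m - 6 = -6 + m)
u(U, n) = (221 + U)/(-6 + U + n) (u(U, n) = (U + 221)/(n + (-6 + U)) = (221 + U)/(-6 + U + n))
u(-167, -36) - 13557 = (221 - 167)/(-6 - 167 - 36) - 13557 = 54/(-209) - 13557 = -1/209*54 - 13557 = -54/209 - 13557 = -2833467/209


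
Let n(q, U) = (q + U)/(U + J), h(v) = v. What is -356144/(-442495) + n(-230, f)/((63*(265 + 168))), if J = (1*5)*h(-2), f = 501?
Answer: 4770308734561/5926773162555 ≈ 0.80487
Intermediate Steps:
J = -10 (J = (1*5)*(-2) = 5*(-2) = -10)
n(q, U) = (U + q)/(-10 + U) (n(q, U) = (q + U)/(U - 10) = (U + q)/(-10 + U))
-356144/(-442495) + n(-230, f)/((63*(265 + 168))) = -356144/(-442495) + ((501 - 230)/(-10 + 501))/((63*(265 + 168))) = -356144*(-1/442495) + (271/491)/((63*433)) = 356144/442495 + ((1/491)*271)/27279 = 356144/442495 + (271/491)*(1/27279) = 356144/442495 + 271/13393989 = 4770308734561/5926773162555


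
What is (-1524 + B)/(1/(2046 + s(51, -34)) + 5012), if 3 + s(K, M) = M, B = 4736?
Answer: 88396/137933 ≈ 0.64086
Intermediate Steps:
s(K, M) = -3 + M
(-1524 + B)/(1/(2046 + s(51, -34)) + 5012) = (-1524 + 4736)/(1/(2046 + (-3 - 34)) + 5012) = 3212/(1/(2046 - 37) + 5012) = 3212/(1/2009 + 5012) = 3212/(10069109/2009) = 3212*(2009/10069109) = 88396/137933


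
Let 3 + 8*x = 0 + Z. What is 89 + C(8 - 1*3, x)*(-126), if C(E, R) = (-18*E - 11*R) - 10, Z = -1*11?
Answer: 20527/2 ≈ 10264.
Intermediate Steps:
Z = -11
x = -7/4 (x = -3/8 + (0 - 11)/8 = -3/8 + (⅛)*(-11) = -3/8 - 11/8 = -7/4 ≈ -1.7500)
C(E, R) = -10 - 18*E - 11*R
89 + C(8 - 1*3, x)*(-126) = 89 + (-10 - 18*(8 - 1*3) - 11*(-7/4))*(-126) = 89 + (-10 - 18*(8 - 3) + 77/4)*(-126) = 89 + (-10 - 18*5 + 77/4)*(-126) = 89 + (-10 - 90 + 77/4)*(-126) = 89 - 323/4*(-126) = 89 + 20349/2 = 20527/2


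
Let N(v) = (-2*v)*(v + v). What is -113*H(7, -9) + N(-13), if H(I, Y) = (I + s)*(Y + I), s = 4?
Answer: 1810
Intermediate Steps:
H(I, Y) = (4 + I)*(I + Y) (H(I, Y) = (I + 4)*(Y + I) = (4 + I)*(I + Y))
N(v) = -4*v² (N(v) = (-2*v)*(2*v) = -4*v²)
-113*H(7, -9) + N(-13) = -113*(7² + 4*7 + 4*(-9) + 7*(-9)) - 4*(-13)² = -113*(49 + 28 - 36 - 63) - 4*169 = -113*(-22) - 676 = 2486 - 676 = 1810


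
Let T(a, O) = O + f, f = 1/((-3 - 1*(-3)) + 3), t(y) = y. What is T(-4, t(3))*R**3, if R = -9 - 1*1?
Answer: -10000/3 ≈ -3333.3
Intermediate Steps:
R = -10 (R = -9 - 1 = -10)
f = 1/3 (f = 1/((-3 + 3) + 3) = 1/(0 + 3) = 1/3 ≈ 0.33333)
T(a, O) = 1/3 + O (T(a, O) = O + 1/3 = 1/3 + O)
T(-4, t(3))*R**3 = (1/3 + 3)*(-10)**3 = (10/3)*(-1000) = -10000/3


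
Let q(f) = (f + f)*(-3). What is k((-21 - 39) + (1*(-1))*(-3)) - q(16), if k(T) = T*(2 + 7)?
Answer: -417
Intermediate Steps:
q(f) = -6*f (q(f) = (2*f)*(-3) = -6*f)
k(T) = 9*T (k(T) = T*9 = 9*T)
k((-21 - 39) + (1*(-1))*(-3)) - q(16) = 9*((-21 - 39) + (1*(-1))*(-3)) - (-6)*16 = 9*(-60 - 1*(-3)) - 1*(-96) = 9*(-60 + 3) + 96 = 9*(-57) + 96 = -513 + 96 = -417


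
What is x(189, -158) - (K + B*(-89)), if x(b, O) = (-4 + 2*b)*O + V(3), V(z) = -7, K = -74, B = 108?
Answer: -49413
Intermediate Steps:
x(b, O) = -7 + O*(-4 + 2*b) (x(b, O) = (-4 + 2*b)*O - 7 = O*(-4 + 2*b) - 7 = -7 + O*(-4 + 2*b))
x(189, -158) - (K + B*(-89)) = (-7 - 4*(-158) + 2*(-158)*189) - (-74 + 108*(-89)) = (-7 + 632 - 59724) - (-74 - 9612) = -59099 - 1*(-9686) = -59099 + 9686 = -49413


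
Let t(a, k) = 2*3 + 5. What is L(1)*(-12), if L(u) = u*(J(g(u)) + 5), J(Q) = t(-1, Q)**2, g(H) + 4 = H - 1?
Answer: -1512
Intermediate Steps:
g(H) = -5 + H (g(H) = -4 + (H - 1) = -4 + (-1 + H) = -5 + H)
t(a, k) = 11 (t(a, k) = 6 + 5 = 11)
J(Q) = 121 (J(Q) = 11**2 = 121)
L(u) = 126*u (L(u) = u*(121 + 5) = u*126 = 126*u)
L(1)*(-12) = (126*1)*(-12) = 126*(-12) = -1512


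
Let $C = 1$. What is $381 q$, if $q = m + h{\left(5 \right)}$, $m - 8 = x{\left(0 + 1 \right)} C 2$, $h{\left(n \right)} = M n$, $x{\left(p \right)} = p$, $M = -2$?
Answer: $0$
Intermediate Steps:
$h{\left(n \right)} = - 2 n$
$m = 10$ ($m = 8 + \left(0 + 1\right) 1 \cdot 2 = 8 + 1 \cdot 1 \cdot 2 = 8 + 1 \cdot 2 = 8 + 2 = 10$)
$q = 0$ ($q = 10 - 10 = 0$)
$381 q = 381 \cdot 0 = 0$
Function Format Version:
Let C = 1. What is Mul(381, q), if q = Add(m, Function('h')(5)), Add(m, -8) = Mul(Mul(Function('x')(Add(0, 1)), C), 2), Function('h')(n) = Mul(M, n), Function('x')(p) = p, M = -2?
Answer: 0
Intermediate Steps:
Function('h')(n) = Mul(-2, n)
m = 10 (m = Add(8, Mul(Mul(Add(0, 1), 1), 2)) = Add(8, Mul(Mul(1, 1), 2)) = Add(8, Mul(1, 2)) = Add(8, 2) = 10)
q = 0 (q = Add(10, Mul(-2, 5)) = Add(10, -10) = 0)
Mul(381, q) = Mul(381, 0) = 0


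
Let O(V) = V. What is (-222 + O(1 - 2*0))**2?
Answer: 48841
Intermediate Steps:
(-222 + O(1 - 2*0))**2 = (-222 + (1 - 2*0))**2 = (-222 + (1 + 0))**2 = (-222 + 1)**2 = (-221)**2 = 48841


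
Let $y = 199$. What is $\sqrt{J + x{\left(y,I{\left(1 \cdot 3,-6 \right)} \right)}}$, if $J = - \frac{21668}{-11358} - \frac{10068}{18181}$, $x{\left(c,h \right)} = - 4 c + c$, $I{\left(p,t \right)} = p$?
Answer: $\frac{i \sqrt{705545484172618331}}{34416633} \approx 24.406 i$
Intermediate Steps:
$x{\left(c,h \right)} = - 3 c$
$J = \frac{139796782}{103249899}$ ($J = \left(-21668\right) \left(- \frac{1}{11358}\right) - \frac{10068}{18181} = \frac{10834}{5679} - \frac{10068}{18181} = \frac{139796782}{103249899} \approx 1.354$)
$\sqrt{J + x{\left(y,I{\left(1 \cdot 3,-6 \right)} \right)}} = \sqrt{\frac{139796782}{103249899} - 597} = \sqrt{- \frac{61500392921}{103249899}} = \frac{i \sqrt{705545484172618331}}{34416633}$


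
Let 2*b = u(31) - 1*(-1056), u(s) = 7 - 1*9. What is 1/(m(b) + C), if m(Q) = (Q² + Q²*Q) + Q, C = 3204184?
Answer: 1/149845623 ≈ 6.6735e-9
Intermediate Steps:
u(s) = -2 (u(s) = 7 - 9 = -2)
b = 527 (b = (-2 - 1*(-1056))/2 = (-2 + 1056)/2 = (½)*1054 = 527)
m(Q) = Q + Q² + Q³ (m(Q) = (Q² + Q³) + Q = Q + Q² + Q³)
1/(m(b) + C) = 1/(527*(1 + 527 + 527²) + 3204184) = 1/(527*(1 + 527 + 277729) + 3204184) = 1/(527*278257 + 3204184) = 1/(146641439 + 3204184) = 1/149845623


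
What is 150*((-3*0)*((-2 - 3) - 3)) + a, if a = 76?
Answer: 76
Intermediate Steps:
150*((-3*0)*((-2 - 3) - 3)) + a = 150*((-3*0)*((-2 - 3) - 3)) + 76 = 150*(0*(-5 - 3)) + 76 = 150*(0*(-8)) + 76 = 150*0 + 76 = 0 + 76 = 76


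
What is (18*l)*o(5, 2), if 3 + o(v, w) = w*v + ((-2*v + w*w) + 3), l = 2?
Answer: 144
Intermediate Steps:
o(v, w) = w**2 - 2*v + v*w (o(v, w) = -3 + (w*v + ((-2*v + w*w) + 3)) = -3 + (v*w + ((-2*v + w**2) + 3)) = -3 + (v*w + ((w**2 - 2*v) + 3)) = -3 + (v*w + (3 + w**2 - 2*v)) = -3 + (3 + w**2 - 2*v + v*w) = w**2 - 2*v + v*w)
(18*l)*o(5, 2) = (18*2)*(2**2 - 2*5 + 5*2) = 36*(4 - 10 + 10) = 36*4 = 144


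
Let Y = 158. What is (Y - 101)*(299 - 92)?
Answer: 11799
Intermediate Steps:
(Y - 101)*(299 - 92) = (158 - 101)*(299 - 92) = 57*207 = 11799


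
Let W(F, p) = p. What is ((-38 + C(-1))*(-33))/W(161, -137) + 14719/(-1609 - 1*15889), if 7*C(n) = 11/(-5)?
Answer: -844916599/83902910 ≈ -10.070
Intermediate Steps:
C(n) = -11/35 (C(n) = (11/(-5))/7 = (11*(-⅕))/7 = (⅐)*(-11/5) = -11/35)
((-38 + C(-1))*(-33))/W(161, -137) + 14719/(-1609 - 1*15889) = ((-38 - 11/35)*(-33))/(-137) + 14719/(-1609 - 1*15889) = -1341/35*(-33)*(-1/137) + 14719/(-1609 - 15889) = (44253/35)*(-1/137) + 14719/(-17498) = -44253/4795 + 14719*(-1/17498) = -44253/4795 - 14719/17498 = -844916599/83902910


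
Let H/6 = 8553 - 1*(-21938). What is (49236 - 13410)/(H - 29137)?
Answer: 35826/153809 ≈ 0.23293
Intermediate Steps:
H = 182946 (H = 6*(8553 - 1*(-21938)) = 6*(8553 + 21938) = 6*30491 = 182946)
(49236 - 13410)/(H - 29137) = (49236 - 13410)/(182946 - 29137) = 35826/153809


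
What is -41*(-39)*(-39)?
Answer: -62361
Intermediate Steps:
-41*(-39)*(-39) = 1599*(-39) = -62361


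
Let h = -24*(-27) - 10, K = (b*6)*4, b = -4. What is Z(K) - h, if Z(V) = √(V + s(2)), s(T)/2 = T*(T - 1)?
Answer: -638 + 2*I*√23 ≈ -638.0 + 9.5917*I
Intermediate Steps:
s(T) = 2*T*(-1 + T) (s(T) = 2*(T*(T - 1)) = 2*(T*(-1 + T)) = 2*T*(-1 + T))
K = -96 (K = -4*6*4 = -24*4 = -96)
h = 638 (h = 648 - 10 = 638)
Z(V) = √(4 + V) (Z(V) = √(V + 2*2*(-1 + 2)) = √(V + 2*2*1) = √(V + 4) = √(4 + V))
Z(K) - h = √(4 - 96) - 1*638 = √(-92) - 638 = 2*I*√23 - 638 = -638 + 2*I*√23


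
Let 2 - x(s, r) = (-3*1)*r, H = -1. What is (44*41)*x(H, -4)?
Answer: -18040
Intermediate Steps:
x(s, r) = 2 + 3*r (x(s, r) = 2 - (-3*1)*r = 2 - (-3)*r = 2 + 3*r)
(44*41)*x(H, -4) = (44*41)*(2 + 3*(-4)) = 1804*(2 - 12) = 1804*(-10) = -18040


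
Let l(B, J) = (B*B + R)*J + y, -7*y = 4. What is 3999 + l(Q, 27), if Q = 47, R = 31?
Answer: 451349/7 ≈ 64478.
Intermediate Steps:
y = -4/7 (y = -⅐*4 = -4/7 ≈ -0.57143)
l(B, J) = -4/7 + J*(31 + B²) (l(B, J) = (B*B + 31)*J - 4/7 = (B² + 31)*J - 4/7 = (31 + B²)*J - 4/7 = J*(31 + B²) - 4/7 = -4/7 + J*(31 + B²))
3999 + l(Q, 27) = 3999 + (-4/7 + 31*27 + 27*47²) = 3999 + (-4/7 + 837 + 27*2209) = 3999 + (-4/7 + 837 + 59643) = 3999 + 423356/7 = 451349/7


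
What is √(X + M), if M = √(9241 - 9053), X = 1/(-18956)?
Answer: √(-4739 + 179664968*√47)/9478 ≈ 3.7029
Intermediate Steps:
X = -1/18956 ≈ -5.2754e-5
M = 2*√47 (M = √188 = 2*√47 ≈ 13.711)
√(X + M) = √(-1/18956 + 2*√47)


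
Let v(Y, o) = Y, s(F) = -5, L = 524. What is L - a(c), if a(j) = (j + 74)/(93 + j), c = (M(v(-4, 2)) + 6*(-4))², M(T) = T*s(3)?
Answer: 57026/109 ≈ 523.17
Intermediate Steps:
M(T) = -5*T (M(T) = T*(-5) = -5*T)
c = 16 (c = (-5*(-4) + 6*(-4))² = (20 - 24)² = (-4)² = 16)
a(j) = (74 + j)/(93 + j)
L - a(c) = 524 - (74 + 16)/(93 + 16) = 524 - 90/109 = 57026/109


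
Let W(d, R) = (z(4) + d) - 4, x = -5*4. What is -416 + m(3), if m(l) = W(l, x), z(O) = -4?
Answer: -421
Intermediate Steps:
x = -20
W(d, R) = -8 + d (W(d, R) = (-4 + d) - 4 = -8 + d)
m(l) = -8 + l
-416 + m(3) = -416 + (-8 + 3) = -416 - 5 = -421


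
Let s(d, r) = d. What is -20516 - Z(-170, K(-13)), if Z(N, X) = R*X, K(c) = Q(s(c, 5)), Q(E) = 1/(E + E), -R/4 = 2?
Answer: -266712/13 ≈ -20516.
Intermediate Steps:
R = -8 (R = -4*2 = -8)
Q(E) = 1/(2*E)
K(c) = 1/(2*c)
Z(N, X) = -8*X
-20516 - Z(-170, K(-13)) = -20516 - (-8)*(1/2)/(-13) = -20516 - (-8)*(1/2)*(-1/13) = -20516 - (-8)*(-1)/26 = -20516 - 1*4/13 = -20516 - 4/13 = -266712/13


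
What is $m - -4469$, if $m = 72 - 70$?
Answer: $4471$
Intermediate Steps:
$m = 2$
$m - -4469 = 2 - -4469 = 2 + 4469 = 4471$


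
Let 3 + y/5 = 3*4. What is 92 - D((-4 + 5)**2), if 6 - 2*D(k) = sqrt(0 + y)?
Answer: 89 + 3*sqrt(5)/2 ≈ 92.354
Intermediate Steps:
y = 45 (y = -15 + 5*(3*4) = -15 + 5*12 = -15 + 60 = 45)
D(k) = 3 - 3*sqrt(5)/2 (D(k) = 3 - sqrt(0 + 45)/2 = 3 - 3*sqrt(5)/2)
92 - D((-4 + 5)**2) = 92 - (3 - 3*sqrt(5)/2) = 92 + (-3 + 3*sqrt(5)/2) = 89 + 3*sqrt(5)/2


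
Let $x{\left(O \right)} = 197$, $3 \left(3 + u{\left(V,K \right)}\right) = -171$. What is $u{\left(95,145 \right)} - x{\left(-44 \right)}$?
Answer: $-257$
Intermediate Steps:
$u{\left(V,K \right)} = -60$ ($u{\left(V,K \right)} = -3 + \frac{1}{3} \left(-171\right) = -3 - 57 = -60$)
$u{\left(95,145 \right)} - x{\left(-44 \right)} = -60 - 197 = -257$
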